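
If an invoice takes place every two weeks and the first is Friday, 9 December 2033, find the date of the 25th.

10 November 2034

The 25th occurrence is 24 intervals after the first: 24 × 14 = 336 days after 9 December 2033.
December has 31 days — 22 days to the end of December leaves 314.
January has 31 days (283 left).
February has 28 days (255 left).
March has 31 days (224 left).
April has 30 days (194 left).
May has 31 days (163 left).
June has 30 days (133 left).
July has 31 days (102 left).
August has 31 days (71 left).
September has 30 days (41 left).
October has 31 days (10 left).
10 days into November → 10 November 2034.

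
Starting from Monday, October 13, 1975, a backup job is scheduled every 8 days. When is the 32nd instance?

The 32nd occurrence is 31 intervals after the first: 31 × 8 = 248 days after October 13, 1975.
October has 31 days — 18 days to the end of October leaves 230.
November has 30 days (200 left).
December has 31 days (169 left).
January has 31 days (138 left).
February has 29 days (109 left).
March has 31 days (78 left).
April has 30 days (48 left).
May has 31 days (17 left).
17 days into June → June 17, 1976.

June 17, 1976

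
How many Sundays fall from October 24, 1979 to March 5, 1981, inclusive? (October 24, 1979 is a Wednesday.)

October 24, 1979 is a Wednesday; the first Sunday on or after it is October 28, 1979 (4 days later).
From October 28, 1979 to March 5, 1981: 64 + 366 + 64 = 494 days (rest of 1979, 1980, to March 5, 1981 in 1981).
494 ÷ 7 = 70 full weeks with remainder 4, so 70 more Sundays after the first → 71.

71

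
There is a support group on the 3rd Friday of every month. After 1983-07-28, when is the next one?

1983-08-19

July 1983 starts on a Friday; its first Friday is the 1st, so the 3rd Friday is the 15th — 1983-07-15.
That is not after 1983-07-28, so look at August 1983.
August 1983 starts on a Monday; its first Friday is the 5th, so the 3rd Friday is the 19th — 1983-08-19.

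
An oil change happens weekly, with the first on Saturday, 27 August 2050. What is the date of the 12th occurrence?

The 12th occurrence is 11 intervals after the first: 11 × 7 = 77 days after 27 August 2050.
August has 31 days — 4 days to the end of August leaves 73.
September has 30 days (43 left).
October has 31 days (12 left).
12 days into November → 12 November 2050.

12 November 2050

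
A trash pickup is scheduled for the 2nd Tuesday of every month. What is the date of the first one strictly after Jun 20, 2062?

Jun 2062 starts on a Thursday; its first Tuesday is the 6th, so the 2nd Tuesday is the 13th — Jun 13, 2062.
That is not after Jun 20, 2062, so look at Jul 2062.
Jul 2062 starts on a Saturday; its first Tuesday is the 4th, so the 2nd Tuesday is the 11th — Jul 11, 2062.

Jul 11, 2062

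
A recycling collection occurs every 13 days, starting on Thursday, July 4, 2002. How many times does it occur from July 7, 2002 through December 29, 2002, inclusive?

Occurrences land 13·i days after July 4, 2002 for i = 0, 1, 2, …
July 7, 2002 is 3 days after the start; 3 ÷ 13 = 0 remainder 3; since the remainder is 3, round up to i = 1. First occurrence in the window: #2 on July 17, 2002 (1×13 = 13 days in).
December 29, 2002 is 178 days after the start; 178 ÷ 13 = 13 remainder 9. Last occurrence in the window: #14 on December 20, 2002.
Occurrences #2 through #14: 13 in total.

13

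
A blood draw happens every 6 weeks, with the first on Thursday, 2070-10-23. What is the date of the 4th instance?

The 4th occurrence is 3 intervals after the first: 3 × 42 = 126 days after 2070-10-23.
October has 31 days — 8 days to the end of October leaves 118.
November has 30 days (88 left).
December has 31 days (57 left).
January has 31 days (26 left).
26 days into February → 2071-02-26.

2071-02-26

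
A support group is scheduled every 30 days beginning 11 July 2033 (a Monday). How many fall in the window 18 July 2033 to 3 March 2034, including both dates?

7

Occurrences land 30·i days after 11 July 2033 for i = 0, 1, 2, …
18 July 2033 is 7 days after the start; 7 ÷ 30 = 0 remainder 7; since the remainder is 7, round up to i = 1. First occurrence in the window: #2 on 10 August 2033 (1×30 = 30 days in).
3 March 2034 is 235 days after the start; 235 ÷ 30 = 7 remainder 25. Last occurrence in the window: #8 on 6 February 2034.
Occurrences #2 through #8: 7 in total.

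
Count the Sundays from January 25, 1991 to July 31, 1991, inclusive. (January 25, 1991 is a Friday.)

27

January 25, 1991 is a Friday; the first Sunday on or after it is January 27, 1991 (2 days later).
From January 27, 1991 to July 31, 1991: 4 + 28 + 31 + 30 + 31 + 30 + 31 = 185 days (rest of January, February, March, April, May, June, July).
185 ÷ 7 = 26 full weeks with remainder 3, so 26 more Sundays after the first → 27.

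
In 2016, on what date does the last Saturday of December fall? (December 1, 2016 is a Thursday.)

December 2016 begins on a Thursday, so the first Saturday is December 3 (2 days later).
December 2016 has 31 days. Adding weeks: 3, 10, 17, 24, 31 — the last one ≤ 31 is the 31st.

2016-12-31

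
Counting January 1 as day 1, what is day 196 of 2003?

January has 31 days (196 − 31 = 165 remain).
February has 28 days (165 − 28 = 137 remain).
March has 31 days (137 − 31 = 106 remain).
April has 30 days (106 − 30 = 76 remain).
May has 31 days (76 − 31 = 45 remain).
June has 30 days (45 − 30 = 15 remain).
15 into July → July 15.

July 15, 2003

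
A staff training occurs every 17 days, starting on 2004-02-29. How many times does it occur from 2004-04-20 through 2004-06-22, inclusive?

4

Occurrences land 17·i days after 2004-02-29 for i = 0, 1, 2, …
2004-04-20 is 51 days after the start; 51 ÷ 17 = 3 remainder 0. First occurrence in the window: #4 on 2004-04-20 (3×17 = 51 days in).
2004-06-22 is 114 days after the start; 114 ÷ 17 = 6 remainder 12. Last occurrence in the window: #7 on 2004-06-10.
Occurrences #4 through #7: 4 in total.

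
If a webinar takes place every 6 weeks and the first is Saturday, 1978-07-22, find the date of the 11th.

1979-09-15

The 11th occurrence is 10 intervals after the first: 10 × 42 = 420 days after 1978-07-22.
July has 31 days — 9 days to the end of July leaves 411.
From end of July to end of 1978 is 153 days (258 left).
January has 31 days (227 left).
February has 28 days (199 left).
March has 31 days (168 left).
April has 30 days (138 left).
May has 31 days (107 left).
June has 30 days (77 left).
July has 31 days (46 left).
August has 31 days (15 left).
15 days into September → 1979-09-15.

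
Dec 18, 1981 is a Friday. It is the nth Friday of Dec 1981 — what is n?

3rd

Day 18 falls in week ⌈18/7⌉ of the month.
Days 1–7 hold the 1st Friday, 8–14 the 2nd, 15–21 the 3rd, 22–28 the 4th, 29–31 the 5th.
18 is in the range for the 3rd.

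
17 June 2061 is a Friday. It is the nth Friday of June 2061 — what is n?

Day 17 falls in week ⌈17/7⌉ of the month.
Days 1–7 hold the 1st Friday, 8–14 the 2nd, 15–21 the 3rd, 22–28 the 4th, 29–31 the 5th.
17 is in the range for the 3rd.

3rd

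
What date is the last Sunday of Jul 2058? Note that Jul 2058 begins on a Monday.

Jul 2058 begins on a Monday, so the first Sunday is Jul 7 (6 days later).
Jul 2058 has 31 days. Adding weeks: 7, 14, 21, 28 — the last one ≤ 31 is the 28th.

Jul 28, 2058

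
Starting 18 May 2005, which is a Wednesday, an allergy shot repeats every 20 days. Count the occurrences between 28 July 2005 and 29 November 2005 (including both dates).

Occurrences land 20·i days after 18 May 2005 for i = 0, 1, 2, …
28 July 2005 is 71 days after the start; 71 ÷ 20 = 3 remainder 11; since the remainder is 11, round up to i = 4. First occurrence in the window: #5 on 6 August 2005 (4×20 = 80 days in).
29 November 2005 is 195 days after the start; 195 ÷ 20 = 9 remainder 15. Last occurrence in the window: #10 on 14 November 2005.
Occurrences #5 through #10: 6 in total.

6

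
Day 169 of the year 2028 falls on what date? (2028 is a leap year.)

Jun 17, 2028

Jan has 31 days (169 − 31 = 138 remain).
Feb has 29 days (138 − 29 = 109 remain).
Mar has 31 days (109 − 31 = 78 remain).
Apr has 30 days (78 − 30 = 48 remain).
May has 31 days (48 − 31 = 17 remain).
17 into Jun → Jun 17.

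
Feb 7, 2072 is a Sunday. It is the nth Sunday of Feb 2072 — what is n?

1st

Day 7 falls in week ⌈7/7⌉ of the month.
Days 1–7 hold the 1st Sunday, 8–14 the 2nd, 15–21 the 3rd, 22–28 the 4th, 29–31 the 5th.
7 is in the range for the 1st.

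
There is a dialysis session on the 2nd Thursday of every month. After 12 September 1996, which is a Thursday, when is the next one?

September 1996 starts on a Sunday; its first Thursday is the 5th, so the 2nd Thursday is the 12th — 12 September 1996.
That is not after 12 September 1996, so look at October 1996.
October 1996 starts on a Tuesday; its first Thursday is the 3rd, so the 2nd Thursday is the 10th — 10 October 1996.

10 October 1996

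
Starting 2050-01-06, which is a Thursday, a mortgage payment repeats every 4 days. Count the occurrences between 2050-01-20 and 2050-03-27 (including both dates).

17

Occurrences land 4·i days after 2050-01-06 for i = 0, 1, 2, …
2050-01-20 is 14 days after the start; 14 ÷ 4 = 3 remainder 2; since the remainder is 2, round up to i = 4. First occurrence in the window: #5 on 2050-01-22 (4×4 = 16 days in).
2050-03-27 is 80 days after the start; 80 ÷ 4 = 20 remainder 0. Last occurrence in the window: #21 on 2050-03-27.
Occurrences #5 through #21: 17 in total.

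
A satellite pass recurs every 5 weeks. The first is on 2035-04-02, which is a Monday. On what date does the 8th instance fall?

2035-12-03

The 8th occurrence is 7 intervals after the first: 7 × 35 = 245 days after 2035-04-02.
April has 30 days — 28 days to the end of April leaves 217.
May has 31 days (186 left).
June has 30 days (156 left).
July has 31 days (125 left).
August has 31 days (94 left).
September has 30 days (64 left).
October has 31 days (33 left).
November has 30 days (3 left).
3 days into December → 2035-12-03.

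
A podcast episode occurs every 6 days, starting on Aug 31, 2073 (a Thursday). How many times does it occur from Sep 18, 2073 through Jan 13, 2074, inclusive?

Occurrences land 6·i days after Aug 31, 2073 for i = 0, 1, 2, …
Sep 18, 2073 is 18 days after the start; 18 ÷ 6 = 3 remainder 0. First occurrence in the window: #4 on Sep 18, 2073 (3×6 = 18 days in).
Jan 13, 2074 is 135 days after the start; 135 ÷ 6 = 22 remainder 3. Last occurrence in the window: #23 on Jan 10, 2074.
Occurrences #4 through #23: 20 in total.

20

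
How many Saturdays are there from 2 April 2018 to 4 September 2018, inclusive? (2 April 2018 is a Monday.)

22

2 April 2018 is a Monday; the first Saturday on or after it is 7 April 2018 (5 days later).
From 7 April 2018 to 4 September 2018: 23 + 31 + 30 + 31 + 31 + 4 = 150 days (rest of April, May, June, July, August, September).
150 ÷ 7 = 21 full weeks with remainder 3, so 21 more Saturdays after the first → 22.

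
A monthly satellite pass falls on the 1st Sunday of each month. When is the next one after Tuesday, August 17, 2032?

August 2032 starts on a Sunday, so its 1st Sunday is August 1, 2032.
That is not after August 17, 2032, so look at September 2032.
September 2032 starts on a Wednesday, so its 1st Sunday is September 5, 2032 (4 days in).

September 5, 2032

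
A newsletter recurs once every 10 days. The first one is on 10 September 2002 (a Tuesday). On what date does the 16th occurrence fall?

7 February 2003

The 16th occurrence is 15 intervals after the first: 15 × 10 = 150 days after 10 September 2002.
September has 30 days — 20 days to the end of September leaves 130.
October has 31 days (99 left).
November has 30 days (69 left).
December has 31 days (38 left).
January has 31 days (7 left).
7 days into February → 7 February 2003.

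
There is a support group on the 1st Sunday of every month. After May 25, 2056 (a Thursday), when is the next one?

June 4, 2056

May 2056 starts on a Monday, so its 1st Sunday is May 7, 2056 (6 days in).
That is not after May 25, 2056, so look at June 2056.
June 2056 starts on a Thursday, so its 1st Sunday is June 4, 2056 (3 days in).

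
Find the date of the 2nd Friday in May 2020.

8 May 2020

May 2020 begins on a Friday, so the first Friday is May 1.
The 2nd Friday is 1 weeks later: 1 + 7 = 8.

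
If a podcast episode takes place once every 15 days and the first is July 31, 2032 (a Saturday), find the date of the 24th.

The 24th occurrence is 23 intervals after the first: 23 × 15 = 345 days after July 31, 2032.
July has 31 days — 0 days to the end of July leaves 345.
August has 31 days (314 left).
September has 30 days (284 left).
October has 31 days (253 left).
November has 30 days (223 left).
December has 31 days (192 left).
January has 31 days (161 left).
February has 28 days (133 left).
March has 31 days (102 left).
April has 30 days (72 left).
May has 31 days (41 left).
June has 30 days (11 left).
11 days into July → July 11, 2033.

July 11, 2033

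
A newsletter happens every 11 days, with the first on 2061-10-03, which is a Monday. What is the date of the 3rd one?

The 3rd occurrence is 2 intervals after the first: 2 × 11 = 22 days after 2061-10-03.
22 days later is 2061-10-25.

2061-10-25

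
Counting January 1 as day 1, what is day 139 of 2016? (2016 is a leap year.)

2016-05-18

January has 31 days (139 − 31 = 108 remain).
February has 29 days (108 − 29 = 79 remain).
March has 31 days (79 − 31 = 48 remain).
April has 30 days (48 − 30 = 18 remain).
18 into May → May 18.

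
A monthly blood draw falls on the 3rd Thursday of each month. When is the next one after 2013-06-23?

June 2013 starts on a Saturday; its first Thursday is the 6th, so the 3rd Thursday is the 20th — 2013-06-20.
That is not after 2013-06-23, so look at July 2013.
July 2013 starts on a Monday; its first Thursday is the 4th, so the 3rd Thursday is the 18th — 2013-07-18.

2013-07-18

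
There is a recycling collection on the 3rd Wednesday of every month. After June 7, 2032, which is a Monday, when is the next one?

June 2032 starts on a Tuesday; its first Wednesday is the 2nd, so the 3rd Wednesday is the 16th — June 16, 2032.
June 16, 2032 is after June 7, 2032, so that is the next one.

June 16, 2032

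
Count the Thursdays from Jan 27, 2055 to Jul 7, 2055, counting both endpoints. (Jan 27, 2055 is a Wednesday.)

Jan 27, 2055 is a Wednesday; the first Thursday on or after it is Jan 28, 2055 (1 day later).
From Jan 28, 2055 to Jul 7, 2055: 3 + 28 + 31 + 30 + 31 + 30 + 7 = 160 days (rest of Jan, Feb, Mar, Apr, May, Jun, Jul).
160 ÷ 7 = 22 full weeks with remainder 6, so 22 more Thursdays after the first → 23.

23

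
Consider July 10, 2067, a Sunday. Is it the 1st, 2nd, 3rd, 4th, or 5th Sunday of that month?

Day 10 falls in week ⌈10/7⌉ of the month.
Days 1–7 hold the 1st Sunday, 8–14 the 2nd, 15–21 the 3rd, 22–28 the 4th, 29–31 the 5th.
10 is in the range for the 2nd.

2nd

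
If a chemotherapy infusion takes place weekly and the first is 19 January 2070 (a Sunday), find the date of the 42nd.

2 November 2070

The 42nd occurrence is 41 intervals after the first: 41 × 7 = 287 days after 19 January 2070.
January has 31 days — 12 days to the end of January leaves 275.
February has 28 days (247 left).
March has 31 days (216 left).
April has 30 days (186 left).
May has 31 days (155 left).
June has 30 days (125 left).
July has 31 days (94 left).
August has 31 days (63 left).
September has 30 days (33 left).
October has 31 days (2 left).
2 days into November → 2 November 2070.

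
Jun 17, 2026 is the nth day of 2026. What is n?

Days in months before Jun: 31 + 28 + 31 + 30 + 31 = 151.
Plus 17 days into Jun → day 168.

168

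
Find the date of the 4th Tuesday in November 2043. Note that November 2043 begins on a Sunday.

24 November 2043

November 2043 begins on a Sunday, so the first Tuesday is November 3 (2 days later).
The 4th Tuesday is 3 weeks later: 3 + 21 = 24.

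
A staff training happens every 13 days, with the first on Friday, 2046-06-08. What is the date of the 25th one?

2047-04-16

The 25th occurrence is 24 intervals after the first: 24 × 13 = 312 days after 2046-06-08.
June has 30 days — 22 days to the end of June leaves 290.
July has 31 days (259 left).
August has 31 days (228 left).
September has 30 days (198 left).
October has 31 days (167 left).
November has 30 days (137 left).
December has 31 days (106 left).
January has 31 days (75 left).
February has 28 days (47 left).
March has 31 days (16 left).
16 days into April → 2047-04-16.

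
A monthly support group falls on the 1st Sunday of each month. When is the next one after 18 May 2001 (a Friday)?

May 2001 starts on a Tuesday, so its 1st Sunday is 6 May 2001 (5 days in).
That is not after 18 May 2001, so look at June 2001.
June 2001 starts on a Friday, so its 1st Sunday is 3 June 2001 (2 days in).

3 June 2001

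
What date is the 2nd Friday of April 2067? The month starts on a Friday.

8 April 2067

April 2067 begins on a Friday, so the first Friday is April 1.
The 2nd Friday is 1 weeks later: 1 + 7 = 8.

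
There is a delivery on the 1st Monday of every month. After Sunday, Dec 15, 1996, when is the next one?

Dec 1996 starts on a Sunday, so its 1st Monday is Dec 2, 1996 (1 day in).
That is not after Dec 15, 1996, so look at Jan 1997.
Jan 1997 starts on a Wednesday, so its 1st Monday is Jan 6, 1997 (5 days in).

Jan 6, 1997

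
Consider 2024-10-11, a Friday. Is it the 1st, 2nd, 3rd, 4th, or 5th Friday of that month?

Day 11 falls in week ⌈11/7⌉ of the month.
Days 1–7 hold the 1st Friday, 8–14 the 2nd, 15–21 the 3rd, 22–28 the 4th, 29–31 the 5th.
11 is in the range for the 2nd.

2nd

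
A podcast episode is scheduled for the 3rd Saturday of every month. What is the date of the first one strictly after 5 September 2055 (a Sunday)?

September 2055 starts on a Wednesday; its first Saturday is the 4th, so the 3rd Saturday is the 18th — 18 September 2055.
18 September 2055 is after 5 September 2055, so that is the next one.

18 September 2055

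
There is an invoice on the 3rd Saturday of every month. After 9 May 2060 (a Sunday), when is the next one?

May 2060 starts on a Saturday; its first Saturday is the 1st, so the 3rd Saturday is the 15th — 15 May 2060.
15 May 2060 is after 9 May 2060, so that is the next one.

15 May 2060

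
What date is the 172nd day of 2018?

2018-06-21

January has 31 days (172 − 31 = 141 remain).
February has 28 days (141 − 28 = 113 remain).
March has 31 days (113 − 31 = 82 remain).
April has 30 days (82 − 30 = 52 remain).
May has 31 days (52 − 31 = 21 remain).
21 into June → June 21.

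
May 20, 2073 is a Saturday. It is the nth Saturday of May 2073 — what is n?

Day 20 falls in week ⌈20/7⌉ of the month.
Days 1–7 hold the 1st Saturday, 8–14 the 2nd, 15–21 the 3rd, 22–28 the 4th, 29–31 the 5th.
20 is in the range for the 3rd.

3rd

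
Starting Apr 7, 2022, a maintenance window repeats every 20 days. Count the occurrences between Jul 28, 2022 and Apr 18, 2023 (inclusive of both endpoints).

Occurrences land 20·i days after Apr 7, 2022 for i = 0, 1, 2, …
Jul 28, 2022 is 112 days after the start; 112 ÷ 20 = 5 remainder 12; since the remainder is 12, round up to i = 6. First occurrence in the window: #7 on Aug 5, 2022 (6×20 = 120 days in).
Apr 18, 2023 is 376 days after the start; 376 ÷ 20 = 18 remainder 16. Last occurrence in the window: #19 on Apr 2, 2023.
Occurrences #7 through #19: 13 in total.

13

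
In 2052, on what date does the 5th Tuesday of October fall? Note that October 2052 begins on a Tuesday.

2052-10-29

October 2052 begins on a Tuesday, so the first Tuesday is October 1.
The 5th Tuesday is 4 weeks later: 1 + 28 = 29.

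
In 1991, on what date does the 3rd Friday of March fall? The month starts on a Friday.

March 1991 begins on a Friday, so the first Friday is March 1.
The 3rd Friday is 2 weeks later: 1 + 14 = 15.

1991-03-15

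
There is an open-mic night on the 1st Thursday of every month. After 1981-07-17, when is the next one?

July 1981 starts on a Wednesday, so its 1st Thursday is 1981-07-02 (1 day in).
That is not after 1981-07-17, so look at August 1981.
August 1981 starts on a Saturday, so its 1st Thursday is 1981-08-06 (5 days in).

1981-08-06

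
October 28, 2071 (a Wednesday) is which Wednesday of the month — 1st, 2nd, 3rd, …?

Day 28 falls in week ⌈28/7⌉ of the month.
Days 1–7 hold the 1st Wednesday, 8–14 the 2nd, 15–21 the 3rd, 22–28 the 4th, 29–31 the 5th.
28 is in the range for the 4th.

4th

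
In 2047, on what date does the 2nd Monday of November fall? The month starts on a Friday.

November 11, 2047

November 2047 begins on a Friday, so the first Monday is November 4 (3 days later).
The 2nd Monday is 1 weeks later: 4 + 7 = 11.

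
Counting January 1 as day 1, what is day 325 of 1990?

1990-11-21

January has 31 days (325 − 31 = 294 remain).
February has 28 days (294 − 28 = 266 remain).
March has 31 days (266 − 31 = 235 remain).
April has 30 days (235 − 30 = 205 remain).
May has 31 days (205 − 31 = 174 remain).
June has 30 days (174 − 30 = 144 remain).
July has 31 days (144 − 31 = 113 remain).
August has 31 days (113 − 31 = 82 remain).
September has 30 days (82 − 30 = 52 remain).
October has 31 days (52 − 31 = 21 remain).
21 into November → November 21.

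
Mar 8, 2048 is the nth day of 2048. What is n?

68

Days in months before Mar: 31 + 29 = 60.
Plus 8 days into Mar → day 68.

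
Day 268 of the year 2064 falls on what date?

Sep 24, 2064

Jan has 31 days (268 − 31 = 237 remain).
Feb has 29 days (237 − 29 = 208 remain).
Mar has 31 days (208 − 31 = 177 remain).
Apr has 30 days (177 − 30 = 147 remain).
May has 31 days (147 − 31 = 116 remain).
Jun has 30 days (116 − 30 = 86 remain).
Jul has 31 days (86 − 31 = 55 remain).
Aug has 31 days (55 − 31 = 24 remain).
24 into Sep → Sep 24.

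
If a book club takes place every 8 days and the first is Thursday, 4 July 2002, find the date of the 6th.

The 6th occurrence is 5 intervals after the first: 5 × 8 = 40 days after 4 July 2002.
July has 31 days — 27 days to the end of July leaves 13.
13 days into August → 13 August 2002.

13 August 2002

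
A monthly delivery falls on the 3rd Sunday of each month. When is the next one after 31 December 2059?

18 January 2060

December 2059 starts on a Monday; its first Sunday is the 7th, so the 3rd Sunday is the 21st — 21 December 2059.
That is not after 31 December 2059, so look at January 2060.
January 2060 starts on a Thursday; its first Sunday is the 4th, so the 3rd Sunday is the 18th — 18 January 2060.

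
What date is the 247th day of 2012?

September 3, 2012

January has 31 days (247 − 31 = 216 remain).
February has 29 days (216 − 29 = 187 remain).
March has 31 days (187 − 31 = 156 remain).
April has 30 days (156 − 30 = 126 remain).
May has 31 days (126 − 31 = 95 remain).
June has 30 days (95 − 30 = 65 remain).
July has 31 days (65 − 31 = 34 remain).
August has 31 days (34 − 31 = 3 remain).
3 into September → September 3.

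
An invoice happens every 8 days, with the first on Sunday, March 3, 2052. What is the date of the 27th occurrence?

The 27th occurrence is 26 intervals after the first: 26 × 8 = 208 days after March 3, 2052.
March has 31 days — 28 days to the end of March leaves 180.
April has 30 days (150 left).
May has 31 days (119 left).
June has 30 days (89 left).
July has 31 days (58 left).
August has 31 days (27 left).
27 days into September → September 27, 2052.

September 27, 2052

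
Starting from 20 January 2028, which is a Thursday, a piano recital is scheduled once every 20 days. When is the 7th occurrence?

The 7th occurrence is 6 intervals after the first: 6 × 20 = 120 days after 20 January 2028.
January has 31 days — 11 days to the end of January leaves 109.
February has 29 days (80 left).
March has 31 days (49 left).
April has 30 days (19 left).
19 days into May → 19 May 2028.

19 May 2028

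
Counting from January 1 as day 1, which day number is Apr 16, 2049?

106

Days in months before Apr: 31 + 28 + 31 = 90.
Plus 16 days into Apr → day 106.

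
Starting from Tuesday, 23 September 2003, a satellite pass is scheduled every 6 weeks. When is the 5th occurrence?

9 March 2004

The 5th occurrence is 4 intervals after the first: 4 × 42 = 168 days after 23 September 2003.
September has 30 days — 7 days to the end of September leaves 161.
October has 31 days (130 left).
November has 30 days (100 left).
December has 31 days (69 left).
January has 31 days (38 left).
February has 29 days (9 left).
9 days into March → 9 March 2004.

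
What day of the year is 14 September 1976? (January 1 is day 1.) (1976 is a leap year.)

Days in months before September: 31 + 29 + 31 + 30 + 31 + 30 + 31 + 31 = 244.
Plus 14 days into September → day 258.

258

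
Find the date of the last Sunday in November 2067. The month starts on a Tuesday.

November 2067 begins on a Tuesday, so the first Sunday is November 6 (5 days later).
November 2067 has 30 days. Adding weeks: 6, 13, 20, 27 — the last one ≤ 30 is the 27th.

November 27, 2067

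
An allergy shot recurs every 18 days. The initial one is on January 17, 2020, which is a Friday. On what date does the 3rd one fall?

February 22, 2020

The 3rd occurrence is 2 intervals after the first: 2 × 18 = 36 days after January 17, 2020.
January has 31 days — 14 days to the end of January leaves 22.
22 days into February → February 22, 2020.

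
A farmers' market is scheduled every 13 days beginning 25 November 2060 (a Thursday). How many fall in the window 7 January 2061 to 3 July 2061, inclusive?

13

Occurrences land 13·i days after 25 November 2060 for i = 0, 1, 2, …
7 January 2061 is 43 days after the start; 43 ÷ 13 = 3 remainder 4; since the remainder is 4, round up to i = 4. First occurrence in the window: #5 on 16 January 2061 (4×13 = 52 days in).
3 July 2061 is 220 days after the start; 220 ÷ 13 = 16 remainder 12. Last occurrence in the window: #17 on 21 June 2061.
Occurrences #5 through #17: 13 in total.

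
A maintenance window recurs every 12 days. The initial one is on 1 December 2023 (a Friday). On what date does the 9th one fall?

6 March 2024

The 9th occurrence is 8 intervals after the first: 8 × 12 = 96 days after 1 December 2023.
December has 31 days — 30 days to the end of December leaves 66.
January has 31 days (35 left).
February has 29 days (6 left).
6 days into March → 6 March 2024.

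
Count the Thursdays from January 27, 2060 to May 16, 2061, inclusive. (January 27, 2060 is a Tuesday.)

January 27, 2060 is a Tuesday; the first Thursday on or after it is January 29, 2060 (2 days later).
From January 29, 2060 to May 16, 2061: 337 + 136 = 473 days (rest of 2060, to May 16, 2061 in 2061).
473 ÷ 7 = 67 full weeks with remainder 4, so 67 more Thursdays after the first → 68.

68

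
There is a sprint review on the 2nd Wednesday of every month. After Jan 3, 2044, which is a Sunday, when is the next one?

Jan 2044 starts on a Friday; its first Wednesday is the 6th, so the 2nd Wednesday is the 13th — Jan 13, 2044.
Jan 13, 2044 is after Jan 3, 2044, so that is the next one.

Jan 13, 2044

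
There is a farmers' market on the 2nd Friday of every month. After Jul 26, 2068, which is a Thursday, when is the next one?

Aug 10, 2068

Jul 2068 starts on a Sunday; its first Friday is the 6th, so the 2nd Friday is the 13th — Jul 13, 2068.
That is not after Jul 26, 2068, so look at Aug 2068.
Aug 2068 starts on a Wednesday; its first Friday is the 3rd, so the 2nd Friday is the 10th — Aug 10, 2068.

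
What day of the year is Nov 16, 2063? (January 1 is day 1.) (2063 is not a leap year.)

Days in months before Nov: 31 + 28 + 31 + 30 + 31 + 30 + 31 + 31 + 30 + 31 = 304.
Plus 16 days into Nov → day 320.

320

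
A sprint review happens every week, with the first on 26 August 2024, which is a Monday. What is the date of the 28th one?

3 March 2025

The 28th occurrence is 27 intervals after the first: 27 × 7 = 189 days after 26 August 2024.
August has 31 days — 5 days to the end of August leaves 184.
September has 30 days (154 left).
October has 31 days (123 left).
November has 30 days (93 left).
December has 31 days (62 left).
January has 31 days (31 left).
February has 28 days (3 left).
3 days into March → 3 March 2025.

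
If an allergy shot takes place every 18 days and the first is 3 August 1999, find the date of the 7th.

The 7th occurrence is 6 intervals after the first: 6 × 18 = 108 days after 3 August 1999.
August has 31 days — 28 days to the end of August leaves 80.
September has 30 days (50 left).
October has 31 days (19 left).
19 days into November → 19 November 1999.

19 November 1999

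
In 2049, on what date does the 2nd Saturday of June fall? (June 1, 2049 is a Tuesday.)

June 2049 begins on a Tuesday, so the first Saturday is June 5 (4 days later).
The 2nd Saturday is 1 weeks later: 5 + 7 = 12.

2049-06-12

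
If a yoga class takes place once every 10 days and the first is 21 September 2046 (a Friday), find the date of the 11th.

The 11th occurrence is 10 intervals after the first: 10 × 10 = 100 days after 21 September 2046.
September has 30 days — 9 days to the end of September leaves 91.
October has 31 days (60 left).
November has 30 days (30 left).
30 days into December → 30 December 2046.

30 December 2046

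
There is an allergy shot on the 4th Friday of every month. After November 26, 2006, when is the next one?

December 22, 2006

November 2006 starts on a Wednesday; its first Friday is the 3rd, so the 4th Friday is the 24th — November 24, 2006.
That is not after November 26, 2006, so look at December 2006.
December 2006 starts on a Friday; its first Friday is the 1st, so the 4th Friday is the 22nd — December 22, 2006.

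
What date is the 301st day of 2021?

January has 31 days (301 − 31 = 270 remain).
February has 28 days (270 − 28 = 242 remain).
March has 31 days (242 − 31 = 211 remain).
April has 30 days (211 − 30 = 181 remain).
May has 31 days (181 − 31 = 150 remain).
June has 30 days (150 − 30 = 120 remain).
July has 31 days (120 − 31 = 89 remain).
August has 31 days (89 − 31 = 58 remain).
September has 30 days (58 − 30 = 28 remain).
28 into October → October 28.

October 28, 2021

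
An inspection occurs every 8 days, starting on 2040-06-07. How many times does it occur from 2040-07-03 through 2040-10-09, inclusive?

12

Occurrences land 8·i days after 2040-06-07 for i = 0, 1, 2, …
2040-07-03 is 26 days after the start; 26 ÷ 8 = 3 remainder 2; since the remainder is 2, round up to i = 4. First occurrence in the window: #5 on 2040-07-09 (4×8 = 32 days in).
2040-10-09 is 124 days after the start; 124 ÷ 8 = 15 remainder 4. Last occurrence in the window: #16 on 2040-10-05.
Occurrences #5 through #16: 12 in total.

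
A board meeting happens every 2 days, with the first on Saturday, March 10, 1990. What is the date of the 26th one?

The 26th occurrence is 25 intervals after the first: 25 × 2 = 50 days after March 10, 1990.
March has 31 days — 21 days to the end of March leaves 29.
29 days into April → April 29, 1990.

April 29, 1990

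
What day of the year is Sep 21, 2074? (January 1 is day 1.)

Days in months before Sep: 31 + 28 + 31 + 30 + 31 + 30 + 31 + 31 = 243.
Plus 21 days into Sep → day 264.

264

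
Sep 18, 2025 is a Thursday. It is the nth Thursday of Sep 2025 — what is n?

3rd

Day 18 falls in week ⌈18/7⌉ of the month.
Days 1–7 hold the 1st Thursday, 8–14 the 2nd, 15–21 the 3rd, 22–28 the 4th, 29–31 the 5th.
18 is in the range for the 3rd.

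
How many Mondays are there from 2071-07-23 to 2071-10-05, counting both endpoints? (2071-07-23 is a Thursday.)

11

2071-07-23 is a Thursday; the first Monday on or after it is 2071-07-27 (4 days later).
From 2071-07-27 to 2071-10-05: 4 + 31 + 30 + 5 = 70 days (rest of July, August, September, October).
70 ÷ 7 = 10 full weeks with remainder 0, so 10 more Mondays after the first → 11.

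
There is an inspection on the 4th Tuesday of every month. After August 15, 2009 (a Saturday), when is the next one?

August 25, 2009

August 2009 starts on a Saturday; its first Tuesday is the 4th, so the 4th Tuesday is the 25th — August 25, 2009.
August 25, 2009 is after August 15, 2009, so that is the next one.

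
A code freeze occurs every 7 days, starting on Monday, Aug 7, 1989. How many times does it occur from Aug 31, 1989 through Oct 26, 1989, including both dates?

8

Occurrences land 7·i days after Aug 7, 1989 for i = 0, 1, 2, …
Aug 31, 1989 is 24 days after the start; 24 ÷ 7 = 3 remainder 3; since the remainder is 3, round up to i = 4. First occurrence in the window: #5 on Sep 4, 1989 (4×7 = 28 days in).
Oct 26, 1989 is 80 days after the start; 80 ÷ 7 = 11 remainder 3. Last occurrence in the window: #12 on Oct 23, 1989.
Occurrences #5 through #12: 8 in total.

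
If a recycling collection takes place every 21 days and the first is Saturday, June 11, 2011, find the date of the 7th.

The 7th occurrence is 6 intervals after the first: 6 × 21 = 126 days after June 11, 2011.
June has 30 days — 19 days to the end of June leaves 107.
July has 31 days (76 left).
August has 31 days (45 left).
September has 30 days (15 left).
15 days into October → October 15, 2011.

October 15, 2011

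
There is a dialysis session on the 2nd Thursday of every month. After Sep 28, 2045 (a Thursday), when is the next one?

Oct 12, 2045

Sep 2045 starts on a Friday; its first Thursday is the 7th, so the 2nd Thursday is the 14th — Sep 14, 2045.
That is not after Sep 28, 2045, so look at Oct 2045.
Oct 2045 starts on a Sunday; its first Thursday is the 5th, so the 2nd Thursday is the 12th — Oct 12, 2045.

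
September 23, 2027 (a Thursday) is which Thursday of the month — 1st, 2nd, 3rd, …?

4th

Day 23 falls in week ⌈23/7⌉ of the month.
Days 1–7 hold the 1st Thursday, 8–14 the 2nd, 15–21 the 3rd, 22–28 the 4th, 29–31 the 5th.
23 is in the range for the 4th.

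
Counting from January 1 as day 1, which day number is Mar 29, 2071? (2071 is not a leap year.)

Days in months before Mar: 31 + 28 = 59.
Plus 29 days into Mar → day 88.

88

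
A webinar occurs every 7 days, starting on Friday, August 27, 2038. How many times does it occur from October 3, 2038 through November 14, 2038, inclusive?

6

Occurrences land 7·i days after August 27, 2038 for i = 0, 1, 2, …
October 3, 2038 is 37 days after the start; 37 ÷ 7 = 5 remainder 2; since the remainder is 2, round up to i = 6. First occurrence in the window: #7 on October 8, 2038 (6×7 = 42 days in).
November 14, 2038 is 79 days after the start; 79 ÷ 7 = 11 remainder 2. Last occurrence in the window: #12 on November 12, 2038.
Occurrences #7 through #12: 6 in total.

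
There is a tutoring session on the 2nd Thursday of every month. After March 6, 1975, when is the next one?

March 1975 starts on a Saturday; its first Thursday is the 6th, so the 2nd Thursday is the 13th — March 13, 1975.
March 13, 1975 is after March 6, 1975, so that is the next one.

March 13, 1975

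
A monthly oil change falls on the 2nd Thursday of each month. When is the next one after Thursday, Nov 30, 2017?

Nov 2017 starts on a Wednesday; its first Thursday is the 2nd, so the 2nd Thursday is the 9th — Nov 9, 2017.
That is not after Nov 30, 2017, so look at Dec 2017.
Dec 2017 starts on a Friday; its first Thursday is the 7th, so the 2nd Thursday is the 14th — Dec 14, 2017.

Dec 14, 2017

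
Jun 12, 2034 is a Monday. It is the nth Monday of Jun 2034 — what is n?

Day 12 falls in week ⌈12/7⌉ of the month.
Days 1–7 hold the 1st Monday, 8–14 the 2nd, 15–21 the 3rd, 22–28 the 4th, 29–31 the 5th.
12 is in the range for the 2nd.

2nd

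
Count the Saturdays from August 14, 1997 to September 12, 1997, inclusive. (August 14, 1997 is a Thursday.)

August 14, 1997 is a Thursday; the first Saturday on or after it is August 16, 1997 (2 days later).
From August 16, 1997 to September 12, 1997: 15 + 12 = 27 days (rest of August, September).
27 ÷ 7 = 3 full weeks with remainder 6, so 3 more Saturdays after the first → 4.

4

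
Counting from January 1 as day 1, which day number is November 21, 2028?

Days in months before November: 31 + 29 + 31 + 30 + 31 + 30 + 31 + 31 + 30 + 31 = 305.
Plus 21 days into November → day 326.

326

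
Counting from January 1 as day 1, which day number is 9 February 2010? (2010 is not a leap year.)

Days in months before February: 31 = 31.
Plus 9 days into February → day 40.

40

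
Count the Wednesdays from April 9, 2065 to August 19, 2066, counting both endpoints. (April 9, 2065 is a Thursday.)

April 9, 2065 is a Thursday; the first Wednesday on or after it is April 15, 2065 (6 days later).
From April 15, 2065 to August 19, 2066: 260 + 231 = 491 days (rest of 2065, to August 19, 2066 in 2066).
491 ÷ 7 = 70 full weeks with remainder 1, so 70 more Wednesdays after the first → 71.

71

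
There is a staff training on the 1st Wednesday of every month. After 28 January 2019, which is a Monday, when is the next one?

6 February 2019

January 2019 starts on a Tuesday, so its 1st Wednesday is 2 January 2019 (1 day in).
That is not after 28 January 2019, so look at February 2019.
February 2019 starts on a Friday, so its 1st Wednesday is 6 February 2019 (5 days in).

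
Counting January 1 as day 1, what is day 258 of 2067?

January has 31 days (258 − 31 = 227 remain).
February has 28 days (227 − 28 = 199 remain).
March has 31 days (199 − 31 = 168 remain).
April has 30 days (168 − 30 = 138 remain).
May has 31 days (138 − 31 = 107 remain).
June has 30 days (107 − 30 = 77 remain).
July has 31 days (77 − 31 = 46 remain).
August has 31 days (46 − 31 = 15 remain).
15 into September → September 15.

September 15, 2067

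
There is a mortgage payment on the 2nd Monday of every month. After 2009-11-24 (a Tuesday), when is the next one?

2009-12-14

November 2009 starts on a Sunday; its first Monday is the 2nd, so the 2nd Monday is the 9th — 2009-11-09.
That is not after 2009-11-24, so look at December 2009.
December 2009 starts on a Tuesday; its first Monday is the 7th, so the 2nd Monday is the 14th — 2009-12-14.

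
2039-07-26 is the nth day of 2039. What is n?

207

Days in months before July: 31 + 28 + 31 + 30 + 31 + 30 = 181.
Plus 26 days into July → day 207.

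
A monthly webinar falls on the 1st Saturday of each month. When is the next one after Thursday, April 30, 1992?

May 2, 1992

April 1992 starts on a Wednesday, so its 1st Saturday is April 4, 1992 (3 days in).
That is not after April 30, 1992, so look at May 1992.
May 1992 starts on a Friday, so its 1st Saturday is May 2, 1992 (1 day in).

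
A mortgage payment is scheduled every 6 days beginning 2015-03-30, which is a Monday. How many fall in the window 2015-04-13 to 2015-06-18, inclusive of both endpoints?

Occurrences land 6·i days after 2015-03-30 for i = 0, 1, 2, …
2015-04-13 is 14 days after the start; 14 ÷ 6 = 2 remainder 2; since the remainder is 2, round up to i = 3. First occurrence in the window: #4 on 2015-04-17 (3×6 = 18 days in).
2015-06-18 is 80 days after the start; 80 ÷ 6 = 13 remainder 2. Last occurrence in the window: #14 on 2015-06-16.
Occurrences #4 through #14: 11 in total.

11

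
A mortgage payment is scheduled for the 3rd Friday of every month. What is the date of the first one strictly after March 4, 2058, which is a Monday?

March 15, 2058

March 2058 starts on a Friday; its first Friday is the 1st, so the 3rd Friday is the 15th — March 15, 2058.
March 15, 2058 is after March 4, 2058, so that is the next one.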